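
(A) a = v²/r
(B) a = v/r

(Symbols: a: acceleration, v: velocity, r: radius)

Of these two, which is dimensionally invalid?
(B)

(A) a = v²/r: LHS [L T^-2], RHS [L T^-2] ✓
(B) a = v/r: LHS [L T^-2], RHS [T^-1] ✗

Expression (B) a = v/r is dimensionally incorrect.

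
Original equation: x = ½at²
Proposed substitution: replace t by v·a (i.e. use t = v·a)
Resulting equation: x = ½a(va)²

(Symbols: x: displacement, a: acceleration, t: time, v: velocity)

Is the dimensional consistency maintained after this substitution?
No

[t] = [T] and [v·a] = [L^2 T^-3]. These differ, so the substitution replaces a quantity by one of different dimensions and the result x = ½a(va)² has LHS [L] vs RHS [L^5 T^-8] — inconsistent.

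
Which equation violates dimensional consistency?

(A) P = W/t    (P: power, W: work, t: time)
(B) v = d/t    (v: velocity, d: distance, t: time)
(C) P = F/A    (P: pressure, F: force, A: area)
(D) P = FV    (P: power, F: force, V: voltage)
(D) P = FV

The equation (D) P = FV is dimensionally incorrect.

LHS (P): [L^2 M T^-3]
RHS (FV): [I^-1 L^3 M^2 T^-5] ✗

The dimensions do not match. The other three equations balance.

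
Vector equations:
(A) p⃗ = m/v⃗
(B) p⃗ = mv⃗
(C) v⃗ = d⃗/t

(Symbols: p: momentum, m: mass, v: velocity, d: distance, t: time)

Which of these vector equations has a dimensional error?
(A) p⃗ = m/v⃗

(A) p⃗ = m/v⃗: LHS [L M T^-1], RHS [L^-1 M T] ✗ — momentum is mass times velocity; should be mv⃗ (and division by a vector is undefined)
(B) p⃗ = mv⃗: LHS [L M T^-1], RHS [L M T^-1] ✓ — mass (scalar) times velocity (vector)
(C) v⃗ = d⃗/t: LHS [L T^-1], RHS [L T^-1] ✓ — displacement (vector) divided by time (scalar)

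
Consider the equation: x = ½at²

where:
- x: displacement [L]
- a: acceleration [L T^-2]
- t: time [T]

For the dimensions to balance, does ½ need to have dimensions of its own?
No

x has dimensions [L] and at² already has dimensions [L], so the equation balances without ½ contributing any dimensions. ½ is a pure (dimensionless) number; changing or removing it would not affect dimensional consistency.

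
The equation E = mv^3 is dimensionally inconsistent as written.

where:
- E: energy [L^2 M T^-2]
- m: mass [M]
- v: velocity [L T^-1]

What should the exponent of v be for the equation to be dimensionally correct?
The exponent of v should be 2: E = mv^2

The LHS E has dimensions [L^2 M T^-2]; v has dimensions [L T^-1].
As written, the RHS mv^3 (exponent 3 on v) has dimensions [L^3 M T^-3], which does not match.
With exponent 2, the RHS mv^2 has dimensions [L^2 M T^-2], matching the LHS.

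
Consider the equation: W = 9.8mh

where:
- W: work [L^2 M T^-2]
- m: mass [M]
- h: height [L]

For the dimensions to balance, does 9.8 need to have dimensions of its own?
Yes

W has dimensions [L^2 M T^-2], while mh alone has dimensions [L M]. For the equation to balance, the factor 9.8 must carry dimensions [L T^-2] — it is a dimensional constant (a numerical value of a physical quantity with its units suppressed), not a pure number.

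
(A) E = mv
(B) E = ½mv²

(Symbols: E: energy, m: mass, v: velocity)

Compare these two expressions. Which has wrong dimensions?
(A)

(A) E = mv: LHS [L^2 M T^-2], RHS [L M T^-1] ✗
(B) E = ½mv²: LHS [L^2 M T^-2], RHS [L^2 M T^-2] ✓

Expression (A) E = mv is dimensionally incorrect.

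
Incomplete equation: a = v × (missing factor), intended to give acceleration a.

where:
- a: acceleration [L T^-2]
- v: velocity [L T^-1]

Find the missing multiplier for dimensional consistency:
1/t (inverse time), dimensions [T^-1]

a has dimensions [L T^-2] and v has dimensions [L T^-1].
The missing factor must have dimensions [L T^-2] / [L T^-1] = [T^-1], i.e. inverse time (1/t).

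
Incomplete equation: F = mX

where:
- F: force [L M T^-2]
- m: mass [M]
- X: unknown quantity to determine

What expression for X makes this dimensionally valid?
X = a (acceleration), dimensions [L T^-2]

F has dimensions [L M T^-2]; the rest of the RHS (m) has dimensions [M].
So X must have dimensions [L T^-2] — X = a (acceleration).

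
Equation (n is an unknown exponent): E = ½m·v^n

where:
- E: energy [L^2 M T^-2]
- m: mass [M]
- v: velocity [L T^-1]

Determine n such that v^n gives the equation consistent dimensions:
n = 2

E has dimensions [L^2 M T^-2]; v has dimensions [L T^-1].
The rest of the RHS has dimensions [M], so v^n must supply [L^2 T^-2].
With n = 2: ½m·v^2 has dimensions [L^2 M T^-2], matching the LHS ✓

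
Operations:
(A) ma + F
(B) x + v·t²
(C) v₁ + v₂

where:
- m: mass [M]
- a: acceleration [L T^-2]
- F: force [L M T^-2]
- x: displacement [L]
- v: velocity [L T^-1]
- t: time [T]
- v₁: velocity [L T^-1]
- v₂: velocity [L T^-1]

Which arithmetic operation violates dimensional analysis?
(B) x + v·t²

(A) ma + F: ma [L M T^-2] and F [L M T^-2] — same dimensions ✓
(B) x + v·t²: x [L] and v·t² [L T] — different dimensions cannot be added/subtracted ✗
(C) v₁ + v₂: v₁ [L T^-1] and v₂ [L T^-1] — same dimensions ✓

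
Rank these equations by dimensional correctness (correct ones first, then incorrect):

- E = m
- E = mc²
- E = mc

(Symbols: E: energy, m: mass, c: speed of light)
Dimensionally correct: E = mc²
Dimensionally incorrect: E = m, E = mc
Ordered (correct first, then incorrect): E = mc², E = m, E = mc

- E = m: LHS [L^2 M T^-2], RHS [M] → incorrect ✗
- E = mc²: LHS [L^2 M T^-2], RHS [L^2 M T^-2] → correct ✓
- E = mc: LHS [L^2 M T^-2], RHS [L M T^-1] → incorrect ✗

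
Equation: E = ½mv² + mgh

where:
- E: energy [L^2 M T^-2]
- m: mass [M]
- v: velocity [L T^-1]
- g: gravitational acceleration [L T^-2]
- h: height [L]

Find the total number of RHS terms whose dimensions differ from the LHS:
0

LHS E: [L^2 M T^-2]
- ½mv²: [L^2 M T^-2] ✓
- mgh: [L^2 M T^-2] ✓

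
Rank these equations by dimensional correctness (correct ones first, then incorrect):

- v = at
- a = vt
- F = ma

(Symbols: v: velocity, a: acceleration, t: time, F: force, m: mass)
Dimensionally correct: v = at, F = ma
Dimensionally incorrect: a = vt
Ordered (correct first, then incorrect): v = at, F = ma, a = vt

- v = at: LHS [L T^-1], RHS [L T^-1] → correct ✓
- a = vt: LHS [L T^-2], RHS [L] → incorrect ✗
- F = ma: LHS [L M T^-2], RHS [L M T^-2] → correct ✓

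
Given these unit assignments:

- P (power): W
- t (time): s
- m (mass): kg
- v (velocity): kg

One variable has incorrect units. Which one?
v

The variable v (velocity) should have units m/s, not kg.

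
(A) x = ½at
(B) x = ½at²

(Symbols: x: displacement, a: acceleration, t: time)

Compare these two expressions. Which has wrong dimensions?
(A)

(A) x = ½at: LHS [L], RHS [L T^-1] ✗
(B) x = ½at²: LHS [L], RHS [L] ✓

Expression (A) x = ½at is dimensionally incorrect.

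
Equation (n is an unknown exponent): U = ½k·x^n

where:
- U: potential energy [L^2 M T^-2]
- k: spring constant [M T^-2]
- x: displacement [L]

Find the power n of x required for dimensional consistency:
n = 2

U has dimensions [L^2 M T^-2]; x has dimensions [L].
The rest of the RHS has dimensions [M T^-2], so x^n must supply [L^2].
With n = 2: ½k·x^2 has dimensions [L^2 M T^-2], matching the LHS ✓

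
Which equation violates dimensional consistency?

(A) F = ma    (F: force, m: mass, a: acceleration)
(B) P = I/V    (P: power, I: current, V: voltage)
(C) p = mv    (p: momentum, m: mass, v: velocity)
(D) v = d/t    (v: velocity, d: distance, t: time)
(B) P = I/V

The equation (B) P = I/V is dimensionally incorrect.

LHS (P): [L^2 M T^-3]
RHS (I/V): [I^2 L^-2 M^-1 T^3] ✗

The dimensions do not match. The other three equations balance.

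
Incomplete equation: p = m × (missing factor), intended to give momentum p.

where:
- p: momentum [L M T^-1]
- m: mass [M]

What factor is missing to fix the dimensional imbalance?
v (velocity), dimensions [L T^-1]

p has dimensions [L M T^-1] and m has dimensions [M].
The missing factor must have dimensions [L M T^-1] / [M] = [L T^-1], i.e. velocity (v).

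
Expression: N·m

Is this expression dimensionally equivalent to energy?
Yes

The expression N·m has dimensions [L^2 M T^-2], which is exactly energy [L^2 M T^-2].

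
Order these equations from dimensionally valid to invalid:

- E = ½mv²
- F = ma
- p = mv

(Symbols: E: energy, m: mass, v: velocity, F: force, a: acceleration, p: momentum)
Dimensionally correct: E = ½mv², F = ma, p = mv
Dimensionally incorrect: none
Ordered (correct first, then incorrect): E = ½mv², F = ma, p = mv

- E = ½mv²: LHS [L^2 M T^-2], RHS [L^2 M T^-2] → correct ✓
- F = ma: LHS [L M T^-2], RHS [L M T^-2] → correct ✓
- p = mv: LHS [L M T^-1], RHS [L M T^-1] → correct ✓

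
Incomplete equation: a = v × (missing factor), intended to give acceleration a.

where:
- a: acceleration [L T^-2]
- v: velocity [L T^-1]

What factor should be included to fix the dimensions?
1/t (inverse time), dimensions [T^-1]

a has dimensions [L T^-2] and v has dimensions [L T^-1].
The missing factor must have dimensions [L T^-2] / [L T^-1] = [T^-1], i.e. inverse time (1/t).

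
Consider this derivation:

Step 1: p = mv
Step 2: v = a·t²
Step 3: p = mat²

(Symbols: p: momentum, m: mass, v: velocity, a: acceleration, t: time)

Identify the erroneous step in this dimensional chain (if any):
Step 2

Step 1: p = mv → LHS [L M T^-1], RHS [L M T^-1] ✓
Step 2: v = a·t² → LHS [L T^-1], RHS [L] ✗

The first dimensional inconsistency appears in step 2: v = a·t²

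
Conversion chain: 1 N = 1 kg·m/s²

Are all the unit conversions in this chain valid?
The chain is correct (no errors).

Correct: Newton is defined as kg·m/s²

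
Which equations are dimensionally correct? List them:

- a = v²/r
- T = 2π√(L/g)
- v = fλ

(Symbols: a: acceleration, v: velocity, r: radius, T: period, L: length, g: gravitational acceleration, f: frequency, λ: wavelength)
Dimensionally correct: a = v²/r, T = 2π√(L/g), v = fλ
Dimensionally incorrect: none
Ordered (correct first, then incorrect): a = v²/r, T = 2π√(L/g), v = fλ

- a = v²/r: LHS [L T^-2], RHS [L T^-2] → correct ✓
- T = 2π√(L/g): LHS [T], RHS [T] → correct ✓
- v = fλ: LHS [L T^-1], RHS [L T^-1] → correct ✓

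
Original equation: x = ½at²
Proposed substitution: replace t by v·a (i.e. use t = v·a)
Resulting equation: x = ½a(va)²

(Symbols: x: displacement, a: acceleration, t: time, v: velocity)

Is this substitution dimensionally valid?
No

[t] = [T] and [v·a] = [L^2 T^-3]. These differ, so the substitution replaces a quantity by one of different dimensions and the result x = ½a(va)² has LHS [L] vs RHS [L^5 T^-8] — inconsistent.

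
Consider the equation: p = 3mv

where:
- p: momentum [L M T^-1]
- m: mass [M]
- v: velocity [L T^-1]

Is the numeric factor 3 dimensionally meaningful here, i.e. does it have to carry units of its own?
No

p has dimensions [L M T^-1] and mv already has dimensions [L M T^-1], so the equation balances without 3 contributing any dimensions. 3 is a pure (dimensionless) number; changing or removing it would not affect dimensional consistency.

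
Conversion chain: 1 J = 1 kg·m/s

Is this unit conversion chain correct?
The chain is incorrect (it contains an error).

Incorrect: Joule is kg·m²/s², not kg·m/s (that is momentum)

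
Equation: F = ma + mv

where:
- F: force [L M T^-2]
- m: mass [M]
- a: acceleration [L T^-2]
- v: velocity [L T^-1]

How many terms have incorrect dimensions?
1

LHS F: [L M T^-2]
- ma: [L M T^-2] ✓
- mv: [L M T^-1] ✗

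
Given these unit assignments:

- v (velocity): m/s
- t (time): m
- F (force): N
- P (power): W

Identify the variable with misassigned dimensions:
t

The variable t (time) should have units s, not m.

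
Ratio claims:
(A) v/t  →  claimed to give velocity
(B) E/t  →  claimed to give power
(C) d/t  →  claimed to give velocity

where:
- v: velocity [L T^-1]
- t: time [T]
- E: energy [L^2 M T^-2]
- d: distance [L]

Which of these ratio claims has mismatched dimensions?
(A) v/t does not give velocity

(A) v/t: [L T^-2] ≠ velocity [L T^-1] ✗
(B) E/t: [L^2 M T^-3] = power [L^2 M T^-3] ✓
(C) d/t: [L T^-1] = velocity [L T^-1] ✓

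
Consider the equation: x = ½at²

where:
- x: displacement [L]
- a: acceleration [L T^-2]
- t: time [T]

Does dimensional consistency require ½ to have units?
No

x has dimensions [L] and at² already has dimensions [L], so the equation balances without ½ contributing any dimensions. ½ is a pure (dimensionless) number; changing or removing it would not affect dimensional consistency.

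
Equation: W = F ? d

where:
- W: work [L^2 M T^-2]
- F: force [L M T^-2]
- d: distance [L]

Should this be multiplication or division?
multiplication (×): W = F × d

W [L^2 M T^-2]; F [L M T^-2]; d [L].
F × d → [L^2 M T^-2] ✓
F ÷ d → [M T^-2] ✗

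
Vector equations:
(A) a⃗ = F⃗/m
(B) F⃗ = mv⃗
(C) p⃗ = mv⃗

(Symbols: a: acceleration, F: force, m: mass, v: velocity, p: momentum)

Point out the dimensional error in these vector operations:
(B) F⃗ = mv⃗

(A) a⃗ = F⃗/m: LHS [L T^-2], RHS [L T^-2] ✓ — force (vector) divided by mass (scalar)
(B) F⃗ = mv⃗: LHS [L M T^-2], RHS [L M T^-1] ✗ — mass times velocity is momentum, not force; should be ma⃗
(C) p⃗ = mv⃗: LHS [L M T^-1], RHS [L M T^-1] ✓ — mass (scalar) times velocity (vector)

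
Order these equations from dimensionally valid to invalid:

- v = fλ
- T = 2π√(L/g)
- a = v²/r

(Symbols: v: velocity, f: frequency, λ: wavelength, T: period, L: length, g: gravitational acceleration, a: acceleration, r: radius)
Dimensionally correct: v = fλ, T = 2π√(L/g), a = v²/r
Dimensionally incorrect: none
Ordered (correct first, then incorrect): v = fλ, T = 2π√(L/g), a = v²/r

- v = fλ: LHS [L T^-1], RHS [L T^-1] → correct ✓
- T = 2π√(L/g): LHS [T], RHS [T] → correct ✓
- a = v²/r: LHS [L T^-2], RHS [L T^-2] → correct ✓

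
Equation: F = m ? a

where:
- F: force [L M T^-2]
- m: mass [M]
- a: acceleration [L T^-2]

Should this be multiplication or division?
multiplication (×): F = m × a

F [L M T^-2]; m [M]; a [L T^-2].
m × a → [L M T^-2] ✓
m ÷ a → [L^-1 M T^2] ✗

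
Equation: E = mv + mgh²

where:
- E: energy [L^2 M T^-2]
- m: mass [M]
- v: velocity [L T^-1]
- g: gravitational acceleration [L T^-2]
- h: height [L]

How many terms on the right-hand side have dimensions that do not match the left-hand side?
2

LHS E: [L^2 M T^-2]
- mv: [L M T^-1] ✗
- mgh²: [L^3 M T^-2] ✗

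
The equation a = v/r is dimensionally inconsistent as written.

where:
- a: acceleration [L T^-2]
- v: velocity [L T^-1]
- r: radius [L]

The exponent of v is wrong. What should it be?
The exponent of v should be 2: a = v^2/r

The LHS a has dimensions [L T^-2]; v has dimensions [L T^-1].
As written, the RHS v/r (exponent 1 on v) has dimensions [T^-1], which does not match.
With exponent 2, the RHS v^2/r has dimensions [L T^-2], matching the LHS.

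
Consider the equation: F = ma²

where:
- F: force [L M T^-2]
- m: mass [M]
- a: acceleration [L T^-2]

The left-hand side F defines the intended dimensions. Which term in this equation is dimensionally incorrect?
The right-hand side term ma²

F has dimensions [L M T^-2], but ma² has dimensions [L^2 M T^-4], so the term ma² is dimensionally wrong for F.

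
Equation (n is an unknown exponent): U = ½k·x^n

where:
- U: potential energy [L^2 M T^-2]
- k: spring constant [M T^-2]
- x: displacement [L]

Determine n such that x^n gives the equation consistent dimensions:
n = 2

U has dimensions [L^2 M T^-2]; x has dimensions [L].
The rest of the RHS has dimensions [M T^-2], so x^n must supply [L^2].
With n = 2: ½k·x^2 has dimensions [L^2 M T^-2], matching the LHS ✓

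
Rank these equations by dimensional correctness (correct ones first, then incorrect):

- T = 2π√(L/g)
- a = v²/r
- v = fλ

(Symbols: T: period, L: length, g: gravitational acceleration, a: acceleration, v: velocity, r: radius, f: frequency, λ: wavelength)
Dimensionally correct: T = 2π√(L/g), a = v²/r, v = fλ
Dimensionally incorrect: none
Ordered (correct first, then incorrect): T = 2π√(L/g), a = v²/r, v = fλ

- T = 2π√(L/g): LHS [T], RHS [T] → correct ✓
- a = v²/r: LHS [L T^-2], RHS [L T^-2] → correct ✓
- v = fλ: LHS [L T^-1], RHS [L T^-1] → correct ✓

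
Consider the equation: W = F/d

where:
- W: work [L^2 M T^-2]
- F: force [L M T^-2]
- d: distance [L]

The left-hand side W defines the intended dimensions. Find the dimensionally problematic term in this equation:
The right-hand side term F/d

W has dimensions [L^2 M T^-2], but F/d has dimensions [M T^-2], so the term F/d is dimensionally wrong for W.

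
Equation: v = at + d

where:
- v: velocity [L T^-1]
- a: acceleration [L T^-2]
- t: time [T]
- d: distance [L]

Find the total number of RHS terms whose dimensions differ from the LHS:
1

LHS v: [L T^-1]
- at: [L T^-1] ✓
- d: [L] ✗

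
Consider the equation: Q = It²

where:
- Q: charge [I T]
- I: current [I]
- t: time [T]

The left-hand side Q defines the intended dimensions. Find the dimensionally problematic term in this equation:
The right-hand side term It²

Q has dimensions [I T], but It² has dimensions [I T^2], so the term It² is dimensionally wrong for Q.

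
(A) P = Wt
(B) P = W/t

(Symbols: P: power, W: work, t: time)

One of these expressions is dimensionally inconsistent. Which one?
(A)

(A) P = Wt: LHS [L^2 M T^-3], RHS [L^2 M T^-1] ✗
(B) P = W/t: LHS [L^2 M T^-3], RHS [L^2 M T^-3] ✓

Expression (A) P = Wt is dimensionally incorrect.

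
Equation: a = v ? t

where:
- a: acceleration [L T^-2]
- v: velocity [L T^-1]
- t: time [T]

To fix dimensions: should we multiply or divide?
division (÷): a = v ÷ t

a [L T^-2]; v [L T^-1]; t [T].
v × t → [L] ✗
v ÷ t → [L T^-2] ✓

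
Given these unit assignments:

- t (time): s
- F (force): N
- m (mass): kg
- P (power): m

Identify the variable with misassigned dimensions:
P

The variable P (power) should have units W, not m.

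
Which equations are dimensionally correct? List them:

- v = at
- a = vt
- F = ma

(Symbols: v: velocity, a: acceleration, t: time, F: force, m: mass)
Dimensionally correct: v = at, F = ma
Dimensionally incorrect: a = vt
Ordered (correct first, then incorrect): v = at, F = ma, a = vt

- v = at: LHS [L T^-1], RHS [L T^-1] → correct ✓
- a = vt: LHS [L T^-2], RHS [L] → incorrect ✗
- F = ma: LHS [L M T^-2], RHS [L M T^-2] → correct ✓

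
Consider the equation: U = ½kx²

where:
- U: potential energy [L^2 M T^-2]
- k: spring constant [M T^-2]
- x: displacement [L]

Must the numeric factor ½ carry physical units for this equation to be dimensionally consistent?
No

U has dimensions [L^2 M T^-2] and kx² already has dimensions [L^2 M T^-2], so the equation balances without ½ contributing any dimensions. ½ is a pure (dimensionless) number; changing or removing it would not affect dimensional consistency.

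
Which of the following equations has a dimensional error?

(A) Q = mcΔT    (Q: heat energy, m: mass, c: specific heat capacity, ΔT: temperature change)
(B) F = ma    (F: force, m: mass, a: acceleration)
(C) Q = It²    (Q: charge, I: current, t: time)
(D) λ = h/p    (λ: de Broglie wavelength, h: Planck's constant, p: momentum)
(C) Q = It²

The equation (C) Q = It² is dimensionally incorrect.

LHS (Q): [I T]
RHS (It²): [I T^2] ✗

The dimensions do not match. The other three equations balance.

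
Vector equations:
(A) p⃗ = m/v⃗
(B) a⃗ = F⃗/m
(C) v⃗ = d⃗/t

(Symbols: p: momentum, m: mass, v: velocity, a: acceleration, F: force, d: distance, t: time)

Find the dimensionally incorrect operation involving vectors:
(A) p⃗ = m/v⃗

(A) p⃗ = m/v⃗: LHS [L M T^-1], RHS [L^-1 M T] ✗ — momentum is mass times velocity; should be mv⃗ (and division by a vector is undefined)
(B) a⃗ = F⃗/m: LHS [L T^-2], RHS [L T^-2] ✓ — force (vector) divided by mass (scalar)
(C) v⃗ = d⃗/t: LHS [L T^-1], RHS [L T^-1] ✓ — displacement (vector) divided by time (scalar)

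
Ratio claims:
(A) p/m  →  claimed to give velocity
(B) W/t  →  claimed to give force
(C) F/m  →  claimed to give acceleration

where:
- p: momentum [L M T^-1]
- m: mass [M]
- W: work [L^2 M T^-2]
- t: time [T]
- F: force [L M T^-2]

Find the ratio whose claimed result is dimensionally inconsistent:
(B) W/t does not give force

(A) p/m: [L T^-1] = velocity [L T^-1] ✓
(B) W/t: [L^2 M T^-3] ≠ force [L M T^-2] ✗
(C) F/m: [L T^-2] = acceleration [L T^-2] ✓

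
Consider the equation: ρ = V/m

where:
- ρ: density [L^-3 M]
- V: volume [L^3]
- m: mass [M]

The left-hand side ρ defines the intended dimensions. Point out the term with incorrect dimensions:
The right-hand side term V/m

ρ has dimensions [L^-3 M], but V/m has dimensions [L^3 M^-1], so the term V/m is dimensionally wrong for ρ.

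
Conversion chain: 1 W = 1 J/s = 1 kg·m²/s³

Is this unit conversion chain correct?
The chain is correct (no errors).

Correct: Watt is Joule per second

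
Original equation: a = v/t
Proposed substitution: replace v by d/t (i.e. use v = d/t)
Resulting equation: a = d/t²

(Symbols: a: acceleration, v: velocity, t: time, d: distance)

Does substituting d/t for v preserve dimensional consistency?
Yes

[v] = [L T^-1] and [d/t] = [L T^-1]. These match, so the substitution replaces a quantity by one of the same dimensions and the result a = d/t² has LHS [L T^-2] vs RHS [L T^-2] — still consistent.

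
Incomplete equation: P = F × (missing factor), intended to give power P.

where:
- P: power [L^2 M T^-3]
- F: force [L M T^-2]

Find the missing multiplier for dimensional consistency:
v (velocity), dimensions [L T^-1]

P has dimensions [L^2 M T^-3] and F has dimensions [L M T^-2].
The missing factor must have dimensions [L^2 M T^-3] / [L M T^-2] = [L T^-1], i.e. velocity (v).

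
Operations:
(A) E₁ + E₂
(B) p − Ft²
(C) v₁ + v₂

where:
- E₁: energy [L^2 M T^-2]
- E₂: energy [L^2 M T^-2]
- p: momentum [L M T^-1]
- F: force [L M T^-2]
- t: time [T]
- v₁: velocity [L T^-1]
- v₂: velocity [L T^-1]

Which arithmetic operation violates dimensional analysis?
(B) p − Ft²

(A) E₁ + E₂: E₁ [L^2 M T^-2] and E₂ [L^2 M T^-2] — same dimensions ✓
(B) p − Ft²: p [L M T^-1] and Ft² [L M] — different dimensions cannot be added/subtracted ✗
(C) v₁ + v₂: v₁ [L T^-1] and v₂ [L T^-1] — same dimensions ✓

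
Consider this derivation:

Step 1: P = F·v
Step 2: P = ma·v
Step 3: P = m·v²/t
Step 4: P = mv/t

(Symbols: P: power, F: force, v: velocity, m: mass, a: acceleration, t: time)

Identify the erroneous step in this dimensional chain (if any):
Step 4

Step 1: P = F·v → LHS [L^2 M T^-3], RHS [L^2 M T^-3] ✓
Step 2: P = ma·v → LHS [L^2 M T^-3], RHS [L^2 M T^-3] ✓
Step 3: P = m·v²/t → LHS [L^2 M T^-3], RHS [L^2 M T^-3] ✓
Step 4: P = mv/t → LHS [L^2 M T^-3], RHS [L M T^-2] ✗

The first dimensional inconsistency appears in step 4: P = mv/t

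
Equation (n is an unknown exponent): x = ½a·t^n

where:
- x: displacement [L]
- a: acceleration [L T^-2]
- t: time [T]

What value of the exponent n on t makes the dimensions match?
n = 2

x has dimensions [L]; t has dimensions [T].
The rest of the RHS has dimensions [L T^-2], so t^n must supply [T^2].
With n = 2: ½a·t^2 has dimensions [L], matching the LHS ✓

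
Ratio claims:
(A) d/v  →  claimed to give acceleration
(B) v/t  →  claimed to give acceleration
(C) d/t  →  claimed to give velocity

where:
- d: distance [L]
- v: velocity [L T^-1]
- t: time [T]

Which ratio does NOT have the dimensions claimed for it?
(A) d/v does not give acceleration

(A) d/v: [T] ≠ acceleration [L T^-2] ✗
(B) v/t: [L T^-2] = acceleration [L T^-2] ✓
(C) d/t: [L T^-1] = velocity [L T^-1] ✓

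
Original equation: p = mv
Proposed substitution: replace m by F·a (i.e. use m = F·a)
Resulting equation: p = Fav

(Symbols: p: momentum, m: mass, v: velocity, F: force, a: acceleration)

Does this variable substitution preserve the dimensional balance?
No

[m] = [M] and [F·a] = [L^2 M T^-4]. These differ, so the substitution replaces a quantity by one of different dimensions and the result p = Fav has LHS [L M T^-1] vs RHS [L^3 M T^-5] — inconsistent.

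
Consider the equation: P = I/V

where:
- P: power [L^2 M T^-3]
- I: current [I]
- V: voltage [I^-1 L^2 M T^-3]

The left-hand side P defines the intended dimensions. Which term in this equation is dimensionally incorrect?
The right-hand side term I/V

P has dimensions [L^2 M T^-3], but I/V has dimensions [I^2 L^-2 M^-1 T^3], so the term I/V is dimensionally wrong for P.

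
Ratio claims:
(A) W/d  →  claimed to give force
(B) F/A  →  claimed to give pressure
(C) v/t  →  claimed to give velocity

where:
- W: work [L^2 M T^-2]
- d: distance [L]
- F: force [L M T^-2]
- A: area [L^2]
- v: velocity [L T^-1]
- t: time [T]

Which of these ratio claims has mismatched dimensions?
(C) v/t does not give velocity

(A) W/d: [L M T^-2] = force [L M T^-2] ✓
(B) F/A: [L^-1 M T^-2] = pressure [L^-1 M T^-2] ✓
(C) v/t: [L T^-2] ≠ velocity [L T^-1] ✗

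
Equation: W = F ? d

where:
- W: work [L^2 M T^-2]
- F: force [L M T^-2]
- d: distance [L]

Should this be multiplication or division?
multiplication (×): W = F × d

W [L^2 M T^-2]; F [L M T^-2]; d [L].
F × d → [L^2 M T^-2] ✓
F ÷ d → [M T^-2] ✗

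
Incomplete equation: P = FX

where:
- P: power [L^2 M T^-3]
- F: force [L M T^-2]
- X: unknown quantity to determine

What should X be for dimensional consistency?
X = v (velocity), dimensions [L T^-1]

P has dimensions [L^2 M T^-3]; the rest of the RHS (F) has dimensions [L M T^-2].
So X must have dimensions [L T^-1] — X = v (velocity).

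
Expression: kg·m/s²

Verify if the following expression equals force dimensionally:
Yes

The expression kg·m/s² has dimensions [L M T^-2], which is exactly force [L M T^-2].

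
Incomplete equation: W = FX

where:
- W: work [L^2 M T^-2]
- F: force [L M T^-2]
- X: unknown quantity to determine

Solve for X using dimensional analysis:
X = d (distance), dimensions [L]

W has dimensions [L^2 M T^-2]; the rest of the RHS (F) has dimensions [L M T^-2].
So X must have dimensions [L] — X = d (distance).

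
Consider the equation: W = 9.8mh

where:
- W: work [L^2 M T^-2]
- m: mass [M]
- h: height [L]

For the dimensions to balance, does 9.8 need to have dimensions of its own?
Yes

W has dimensions [L^2 M T^-2], while mh alone has dimensions [L M]. For the equation to balance, the factor 9.8 must carry dimensions [L T^-2] — it is a dimensional constant (a numerical value of a physical quantity with its units suppressed), not a pure number.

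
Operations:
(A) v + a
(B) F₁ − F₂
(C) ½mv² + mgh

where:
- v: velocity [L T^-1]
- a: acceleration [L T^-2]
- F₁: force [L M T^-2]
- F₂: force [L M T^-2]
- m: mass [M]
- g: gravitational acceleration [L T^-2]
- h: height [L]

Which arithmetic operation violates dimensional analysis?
(A) v + a

(A) v + a: v [L T^-1] and a [L T^-2] — different dimensions cannot be added/subtracted ✗
(B) F₁ − F₂: F₁ [L M T^-2] and F₂ [L M T^-2] — same dimensions ✓
(C) ½mv² + mgh: ½mv² [L^2 M T^-2] and mgh [L^2 M T^-2] — same dimensions ✓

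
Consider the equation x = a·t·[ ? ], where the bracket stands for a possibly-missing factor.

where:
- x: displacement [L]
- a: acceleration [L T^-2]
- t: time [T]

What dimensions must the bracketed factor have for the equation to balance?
[T] — time (e.g. t)

x has dimensions [L]; a·t has dimensions [L T^-1].
The bracketed factor must supply [L] / [L T^-1] = [T].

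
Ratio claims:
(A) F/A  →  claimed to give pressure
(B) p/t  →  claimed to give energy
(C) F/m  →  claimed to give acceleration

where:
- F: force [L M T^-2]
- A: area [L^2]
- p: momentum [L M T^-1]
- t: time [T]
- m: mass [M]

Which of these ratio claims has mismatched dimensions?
(B) p/t does not give energy

(A) F/A: [L^-1 M T^-2] = pressure [L^-1 M T^-2] ✓
(B) p/t: [L M T^-2] ≠ energy [L^2 M T^-2] ✗
(C) F/m: [L T^-2] = acceleration [L T^-2] ✓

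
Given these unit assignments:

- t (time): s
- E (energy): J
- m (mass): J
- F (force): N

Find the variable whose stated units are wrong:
m

The variable m (mass) should have units kg, not J.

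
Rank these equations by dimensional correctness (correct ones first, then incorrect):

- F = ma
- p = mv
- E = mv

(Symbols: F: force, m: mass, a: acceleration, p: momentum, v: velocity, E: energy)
Dimensionally correct: F = ma, p = mv
Dimensionally incorrect: E = mv
Ordered (correct first, then incorrect): F = ma, p = mv, E = mv

- F = ma: LHS [L M T^-2], RHS [L M T^-2] → correct ✓
- p = mv: LHS [L M T^-1], RHS [L M T^-1] → correct ✓
- E = mv: LHS [L^2 M T^-2], RHS [L M T^-1] → incorrect ✗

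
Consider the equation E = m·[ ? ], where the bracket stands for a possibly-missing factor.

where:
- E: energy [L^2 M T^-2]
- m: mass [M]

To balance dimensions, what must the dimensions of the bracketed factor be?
[L^2 T^-2] — velocity squared (e.g. v²)

E has dimensions [L^2 M T^-2]; m has dimensions [M].
The bracketed factor must supply [L^2 M T^-2] / [M] = [L^2 T^-2].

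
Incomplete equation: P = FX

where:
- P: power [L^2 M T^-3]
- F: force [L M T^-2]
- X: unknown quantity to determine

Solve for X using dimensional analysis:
X = v (velocity), dimensions [L T^-1]

P has dimensions [L^2 M T^-3]; the rest of the RHS (F) has dimensions [L M T^-2].
So X must have dimensions [L T^-1] — X = v (velocity).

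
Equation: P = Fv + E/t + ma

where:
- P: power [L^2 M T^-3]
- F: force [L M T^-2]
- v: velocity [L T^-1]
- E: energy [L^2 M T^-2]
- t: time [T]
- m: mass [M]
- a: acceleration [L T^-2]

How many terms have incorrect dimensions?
1

LHS P: [L^2 M T^-3]
- Fv: [L^2 M T^-3] ✓
- E/t: [L^2 M T^-3] ✓
- ma: [L M T^-2] ✗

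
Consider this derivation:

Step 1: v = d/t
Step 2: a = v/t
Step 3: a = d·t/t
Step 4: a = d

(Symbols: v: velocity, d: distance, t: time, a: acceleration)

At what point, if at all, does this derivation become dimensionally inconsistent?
Step 3

Step 1: v = d/t → LHS [L T^-1], RHS [L T^-1] ✓
Step 2: a = v/t → LHS [L T^-2], RHS [L T^-2] ✓
Step 3: a = d·t/t → LHS [L T^-2], RHS [L] ✗

The first dimensional inconsistency appears in step 3: a = d·t/t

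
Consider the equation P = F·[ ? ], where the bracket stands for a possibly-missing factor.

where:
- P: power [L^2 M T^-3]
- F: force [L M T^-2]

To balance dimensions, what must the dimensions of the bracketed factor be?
[L T^-1] — velocity (e.g. v)

P has dimensions [L^2 M T^-3]; F has dimensions [L M T^-2].
The bracketed factor must supply [L^2 M T^-3] / [L M T^-2] = [L T^-1].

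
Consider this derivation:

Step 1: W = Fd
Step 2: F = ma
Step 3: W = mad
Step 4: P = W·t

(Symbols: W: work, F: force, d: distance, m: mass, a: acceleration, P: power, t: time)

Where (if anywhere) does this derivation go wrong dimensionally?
Step 4

Step 1: W = Fd → LHS [L^2 M T^-2], RHS [L^2 M T^-2] ✓
Step 2: F = ma → LHS [L M T^-2], RHS [L M T^-2] ✓
Step 3: W = mad → LHS [L^2 M T^-2], RHS [L^2 M T^-2] ✓
Step 4: P = W·t → LHS [L^2 M T^-3], RHS [L^2 M T^-1] ✗

The first dimensional inconsistency appears in step 4: P = W·t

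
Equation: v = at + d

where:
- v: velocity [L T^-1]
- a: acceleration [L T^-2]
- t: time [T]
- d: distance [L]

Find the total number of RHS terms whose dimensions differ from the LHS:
1

LHS v: [L T^-1]
- at: [L T^-1] ✓
- d: [L] ✗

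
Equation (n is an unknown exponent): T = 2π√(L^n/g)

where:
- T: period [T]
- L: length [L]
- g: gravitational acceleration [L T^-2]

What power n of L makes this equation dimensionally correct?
n = 1

T has dimensions [T]; L has dimensions [L].
With n = 1: 2π√(L^1/g) has dimensions [T], matching the LHS ✓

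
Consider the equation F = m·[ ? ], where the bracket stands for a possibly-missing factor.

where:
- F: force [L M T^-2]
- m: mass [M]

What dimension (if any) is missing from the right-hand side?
[L T^-2] — acceleration (e.g. a)

F has dimensions [L M T^-2]; m has dimensions [M].
The bracketed factor must supply [L M T^-2] / [M] = [L T^-2].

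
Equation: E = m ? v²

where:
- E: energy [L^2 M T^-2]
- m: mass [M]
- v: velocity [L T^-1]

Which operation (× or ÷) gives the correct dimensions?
multiplication (×): E = m × v²

E [L^2 M T^-2]; m [M]; v² [L^2 T^-2].
m × v² → [L^2 M T^-2] ✓
m ÷ v² → [L^-2 M T^2] ✗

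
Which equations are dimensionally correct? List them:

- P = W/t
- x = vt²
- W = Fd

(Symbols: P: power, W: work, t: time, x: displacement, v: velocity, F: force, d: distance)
Dimensionally correct: P = W/t, W = Fd
Dimensionally incorrect: x = vt²
Ordered (correct first, then incorrect): P = W/t, W = Fd, x = vt²

- P = W/t: LHS [L^2 M T^-3], RHS [L^2 M T^-3] → correct ✓
- x = vt²: LHS [L], RHS [L T] → incorrect ✗
- W = Fd: LHS [L^2 M T^-2], RHS [L^2 M T^-2] → correct ✓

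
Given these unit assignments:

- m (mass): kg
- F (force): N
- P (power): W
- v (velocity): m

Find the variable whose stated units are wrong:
v

The variable v (velocity) should have units m/s, not m.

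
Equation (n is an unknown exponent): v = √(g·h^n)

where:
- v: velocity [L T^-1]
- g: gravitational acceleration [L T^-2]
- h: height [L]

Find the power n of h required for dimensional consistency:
n = 1

v has dimensions [L T^-1]; h has dimensions [L].
With n = 1: √(g·h^1) has dimensions [L T^-1], matching the LHS ✓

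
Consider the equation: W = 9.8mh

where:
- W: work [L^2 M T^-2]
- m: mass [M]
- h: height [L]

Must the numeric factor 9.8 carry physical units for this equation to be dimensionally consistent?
Yes

W has dimensions [L^2 M T^-2], while mh alone has dimensions [L M]. For the equation to balance, the factor 9.8 must carry dimensions [L T^-2] — it is a dimensional constant (a numerical value of a physical quantity with its units suppressed), not a pure number.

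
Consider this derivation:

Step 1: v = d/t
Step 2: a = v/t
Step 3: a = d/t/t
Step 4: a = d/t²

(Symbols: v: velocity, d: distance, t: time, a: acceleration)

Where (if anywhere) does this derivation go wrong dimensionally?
No step introduces an error — all steps are dimensionally consistent.

Step 1: v = d/t → LHS [L T^-1], RHS [L T^-1] ✓
Step 2: a = v/t → LHS [L T^-2], RHS [L T^-2] ✓
Step 3: a = d/t/t → LHS [L T^-2], RHS [L T^-2] ✓
Step 4: a = d/t² → LHS [L T^-2], RHS [L T^-2] ✓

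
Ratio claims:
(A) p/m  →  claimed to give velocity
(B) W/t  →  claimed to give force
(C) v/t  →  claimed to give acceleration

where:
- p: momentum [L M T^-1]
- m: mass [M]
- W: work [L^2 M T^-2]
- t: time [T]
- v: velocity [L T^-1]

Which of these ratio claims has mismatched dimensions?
(B) W/t does not give force

(A) p/m: [L T^-1] = velocity [L T^-1] ✓
(B) W/t: [L^2 M T^-3] ≠ force [L M T^-2] ✗
(C) v/t: [L T^-2] = acceleration [L T^-2] ✓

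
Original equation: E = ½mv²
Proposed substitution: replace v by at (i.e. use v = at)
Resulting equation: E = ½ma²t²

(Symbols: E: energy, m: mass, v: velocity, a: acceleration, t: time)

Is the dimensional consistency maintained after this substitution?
Yes

[v] = [L T^-1] and [at] = [L T^-1]. These match, so the substitution replaces a quantity by one of the same dimensions and the result E = ½ma²t² has LHS [L^2 M T^-2] vs RHS [L^2 M T^-2] — still consistent.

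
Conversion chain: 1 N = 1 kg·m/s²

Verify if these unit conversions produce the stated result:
The chain is correct (no errors).

Correct: Newton is defined as kg·m/s²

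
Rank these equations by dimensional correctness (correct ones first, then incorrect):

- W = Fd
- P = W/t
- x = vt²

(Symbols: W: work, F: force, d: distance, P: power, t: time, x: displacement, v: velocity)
Dimensionally correct: W = Fd, P = W/t
Dimensionally incorrect: x = vt²
Ordered (correct first, then incorrect): W = Fd, P = W/t, x = vt²

- W = Fd: LHS [L^2 M T^-2], RHS [L^2 M T^-2] → correct ✓
- P = W/t: LHS [L^2 M T^-3], RHS [L^2 M T^-3] → correct ✓
- x = vt²: LHS [L], RHS [L T] → incorrect ✗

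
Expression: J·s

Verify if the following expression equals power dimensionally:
No

The expression J·s has dimensions [L^2 M T^-1], but power has dimensions [L^2 M T^-3].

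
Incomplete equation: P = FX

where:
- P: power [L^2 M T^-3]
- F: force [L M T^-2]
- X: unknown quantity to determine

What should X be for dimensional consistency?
X = v (velocity), dimensions [L T^-1]

P has dimensions [L^2 M T^-3]; the rest of the RHS (F) has dimensions [L M T^-2].
So X must have dimensions [L T^-1] — X = v (velocity).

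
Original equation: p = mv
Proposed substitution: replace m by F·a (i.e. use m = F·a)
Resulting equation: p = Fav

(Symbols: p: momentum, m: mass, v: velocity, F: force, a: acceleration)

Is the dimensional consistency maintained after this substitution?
No

[m] = [M] and [F·a] = [L^2 M T^-4]. These differ, so the substitution replaces a quantity by one of different dimensions and the result p = Fav has LHS [L M T^-1] vs RHS [L^3 M T^-5] — inconsistent.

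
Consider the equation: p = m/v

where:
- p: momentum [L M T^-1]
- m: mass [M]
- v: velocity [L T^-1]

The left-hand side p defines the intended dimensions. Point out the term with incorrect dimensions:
The right-hand side term m/v

p has dimensions [L M T^-1], but m/v has dimensions [L^-1 M T], so the term m/v is dimensionally wrong for p.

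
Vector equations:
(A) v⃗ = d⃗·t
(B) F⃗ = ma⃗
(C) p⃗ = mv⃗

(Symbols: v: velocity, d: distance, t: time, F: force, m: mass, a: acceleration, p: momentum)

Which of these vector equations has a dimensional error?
(A) v⃗ = d⃗·t

(A) v⃗ = d⃗·t: LHS [L T^-1], RHS [L T] ✗ — velocity is displacement per time; should be d⃗/t
(B) F⃗ = ma⃗: LHS [L M T^-2], RHS [L M T^-2] ✓ — Force and acceleration are vectors, mass is a scalar
(C) p⃗ = mv⃗: LHS [L M T^-1], RHS [L M T^-1] ✓ — mass (scalar) times velocity (vector)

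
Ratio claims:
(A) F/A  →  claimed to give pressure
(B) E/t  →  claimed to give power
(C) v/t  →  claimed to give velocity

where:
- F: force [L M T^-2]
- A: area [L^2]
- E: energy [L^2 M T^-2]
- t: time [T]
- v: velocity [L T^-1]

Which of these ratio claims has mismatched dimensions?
(C) v/t does not give velocity

(A) F/A: [L^-1 M T^-2] = pressure [L^-1 M T^-2] ✓
(B) E/t: [L^2 M T^-3] = power [L^2 M T^-3] ✓
(C) v/t: [L T^-2] ≠ velocity [L T^-1] ✗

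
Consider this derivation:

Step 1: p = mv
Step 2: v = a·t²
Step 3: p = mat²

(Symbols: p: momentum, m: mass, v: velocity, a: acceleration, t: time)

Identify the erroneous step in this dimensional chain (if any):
Step 2

Step 1: p = mv → LHS [L M T^-1], RHS [L M T^-1] ✓
Step 2: v = a·t² → LHS [L T^-1], RHS [L] ✗

The first dimensional inconsistency appears in step 2: v = a·t²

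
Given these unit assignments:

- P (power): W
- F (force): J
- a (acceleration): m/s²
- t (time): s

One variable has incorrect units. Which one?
F

The variable F (force) should have units N, not J.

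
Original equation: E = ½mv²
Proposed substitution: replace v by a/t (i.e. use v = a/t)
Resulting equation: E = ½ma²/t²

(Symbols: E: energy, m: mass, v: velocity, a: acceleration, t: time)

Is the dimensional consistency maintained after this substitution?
No

[v] = [L T^-1] and [a/t] = [L T^-3]. These differ, so the substitution replaces a quantity by one of different dimensions and the result E = ½ma²/t² has LHS [L^2 M T^-2] vs RHS [L^2 M T^-6] — inconsistent.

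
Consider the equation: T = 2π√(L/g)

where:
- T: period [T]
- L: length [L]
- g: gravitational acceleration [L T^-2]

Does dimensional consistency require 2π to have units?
No

T has dimensions [T] and √(L/g) already has dimensions [T], so the equation balances without 2π contributing any dimensions. 2π is a pure (dimensionless) number; changing or removing it would not affect dimensional consistency.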